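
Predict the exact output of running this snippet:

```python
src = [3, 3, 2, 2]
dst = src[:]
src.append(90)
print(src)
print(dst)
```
[3, 3, 2, 2, 90]
[3, 3, 2, 2]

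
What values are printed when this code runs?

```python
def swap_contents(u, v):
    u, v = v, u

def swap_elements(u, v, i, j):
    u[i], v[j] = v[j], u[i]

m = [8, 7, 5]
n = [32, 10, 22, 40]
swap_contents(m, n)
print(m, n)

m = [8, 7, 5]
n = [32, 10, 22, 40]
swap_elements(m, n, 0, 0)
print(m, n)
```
[8, 7, 5] [32, 10, 22, 40]
[32, 7, 5] [8, 10, 22, 40]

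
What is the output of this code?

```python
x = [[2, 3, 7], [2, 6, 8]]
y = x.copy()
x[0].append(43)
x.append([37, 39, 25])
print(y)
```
[[2, 3, 7, 43], [2, 6, 8]]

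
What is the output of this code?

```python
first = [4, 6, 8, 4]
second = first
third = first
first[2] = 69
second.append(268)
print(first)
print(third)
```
[4, 6, 69, 4, 268]
[4, 6, 69, 4, 268]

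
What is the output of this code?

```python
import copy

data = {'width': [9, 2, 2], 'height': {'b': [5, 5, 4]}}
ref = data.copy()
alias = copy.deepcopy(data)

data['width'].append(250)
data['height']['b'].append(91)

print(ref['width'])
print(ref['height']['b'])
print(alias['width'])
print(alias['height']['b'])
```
[9, 2, 2, 250]
[5, 5, 4, 91]
[9, 2, 2]
[5, 5, 4]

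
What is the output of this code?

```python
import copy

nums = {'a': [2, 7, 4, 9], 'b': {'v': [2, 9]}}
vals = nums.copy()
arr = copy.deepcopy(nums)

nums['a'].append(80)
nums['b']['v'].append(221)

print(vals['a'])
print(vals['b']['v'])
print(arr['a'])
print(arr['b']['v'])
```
[2, 7, 4, 9, 80]
[2, 9, 221]
[2, 7, 4, 9]
[2, 9]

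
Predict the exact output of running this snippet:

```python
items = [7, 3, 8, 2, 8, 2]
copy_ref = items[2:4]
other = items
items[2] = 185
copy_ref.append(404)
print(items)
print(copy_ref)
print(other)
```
[7, 3, 185, 2, 8, 2]
[8, 2, 404]
[7, 3, 185, 2, 8, 2]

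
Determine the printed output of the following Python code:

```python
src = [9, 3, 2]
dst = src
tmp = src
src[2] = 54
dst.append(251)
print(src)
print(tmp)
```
[9, 3, 54, 251]
[9, 3, 54, 251]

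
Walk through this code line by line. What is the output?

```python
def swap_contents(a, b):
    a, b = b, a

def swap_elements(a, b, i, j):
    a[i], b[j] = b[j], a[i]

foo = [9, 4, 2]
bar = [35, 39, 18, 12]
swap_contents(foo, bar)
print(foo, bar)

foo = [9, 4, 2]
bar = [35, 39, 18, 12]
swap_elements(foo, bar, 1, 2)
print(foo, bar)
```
[9, 4, 2] [35, 39, 18, 12]
[9, 18, 2] [35, 39, 4, 12]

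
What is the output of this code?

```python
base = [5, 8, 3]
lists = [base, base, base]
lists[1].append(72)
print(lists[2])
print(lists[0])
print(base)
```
[5, 8, 3, 72]
[5, 8, 3, 72]
[5, 8, 3, 72]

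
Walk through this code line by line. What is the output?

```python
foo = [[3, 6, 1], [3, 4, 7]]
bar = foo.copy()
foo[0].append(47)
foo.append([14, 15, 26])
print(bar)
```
[[3, 6, 1, 47], [3, 4, 7]]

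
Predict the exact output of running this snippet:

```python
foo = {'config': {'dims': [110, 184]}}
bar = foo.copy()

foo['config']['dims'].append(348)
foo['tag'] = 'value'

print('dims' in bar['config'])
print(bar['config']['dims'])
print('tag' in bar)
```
True
[110, 184, 348]
False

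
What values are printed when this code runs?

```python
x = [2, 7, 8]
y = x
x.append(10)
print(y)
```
[2, 7, 8, 10]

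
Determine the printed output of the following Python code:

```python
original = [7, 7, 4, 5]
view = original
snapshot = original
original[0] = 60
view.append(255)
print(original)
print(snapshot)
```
[60, 7, 4, 5, 255]
[60, 7, 4, 5, 255]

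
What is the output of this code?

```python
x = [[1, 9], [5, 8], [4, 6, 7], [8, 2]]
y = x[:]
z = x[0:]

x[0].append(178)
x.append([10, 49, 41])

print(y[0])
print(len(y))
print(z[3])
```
[1, 9, 178]
4
[8, 2]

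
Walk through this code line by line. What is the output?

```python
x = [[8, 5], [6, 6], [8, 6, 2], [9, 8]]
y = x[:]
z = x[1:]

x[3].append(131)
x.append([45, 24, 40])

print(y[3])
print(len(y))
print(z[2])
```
[9, 8, 131]
4
[9, 8, 131]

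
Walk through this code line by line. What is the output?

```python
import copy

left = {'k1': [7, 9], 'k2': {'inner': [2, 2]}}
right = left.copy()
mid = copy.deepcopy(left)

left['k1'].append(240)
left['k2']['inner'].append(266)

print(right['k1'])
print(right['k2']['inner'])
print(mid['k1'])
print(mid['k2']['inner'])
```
[7, 9, 240]
[2, 2, 266]
[7, 9]
[2, 2]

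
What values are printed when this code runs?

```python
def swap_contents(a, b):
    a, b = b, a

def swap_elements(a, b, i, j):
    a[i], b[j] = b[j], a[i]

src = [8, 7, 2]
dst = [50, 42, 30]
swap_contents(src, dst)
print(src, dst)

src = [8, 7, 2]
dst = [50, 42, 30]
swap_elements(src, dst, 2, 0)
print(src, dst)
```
[8, 7, 2] [50, 42, 30]
[8, 7, 50] [2, 42, 30]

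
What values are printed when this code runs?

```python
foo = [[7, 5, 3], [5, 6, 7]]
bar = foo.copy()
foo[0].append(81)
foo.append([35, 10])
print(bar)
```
[[7, 5, 3, 81], [5, 6, 7]]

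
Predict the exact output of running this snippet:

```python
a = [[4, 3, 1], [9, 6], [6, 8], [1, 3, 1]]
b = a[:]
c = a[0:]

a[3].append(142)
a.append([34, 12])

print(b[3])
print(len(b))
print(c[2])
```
[1, 3, 1, 142]
4
[6, 8]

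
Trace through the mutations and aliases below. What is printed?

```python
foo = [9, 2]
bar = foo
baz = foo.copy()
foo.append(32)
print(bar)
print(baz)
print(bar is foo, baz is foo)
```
[9, 2, 32]
[9, 2]
True False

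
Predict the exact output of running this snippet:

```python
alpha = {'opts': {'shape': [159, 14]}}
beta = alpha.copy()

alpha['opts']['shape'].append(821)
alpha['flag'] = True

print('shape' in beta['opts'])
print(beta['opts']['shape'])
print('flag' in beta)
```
True
[159, 14, 821]
False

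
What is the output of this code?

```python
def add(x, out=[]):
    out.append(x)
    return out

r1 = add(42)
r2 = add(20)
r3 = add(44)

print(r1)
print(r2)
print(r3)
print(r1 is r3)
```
[42, 20, 44]
[42, 20, 44]
[42, 20, 44]
True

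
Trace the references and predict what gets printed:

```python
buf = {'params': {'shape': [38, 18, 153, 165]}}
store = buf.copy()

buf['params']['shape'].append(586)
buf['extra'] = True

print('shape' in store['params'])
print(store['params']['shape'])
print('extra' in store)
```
True
[38, 18, 153, 165, 586]
False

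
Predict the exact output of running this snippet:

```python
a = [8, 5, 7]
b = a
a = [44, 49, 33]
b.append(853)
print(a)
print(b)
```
[44, 49, 33]
[8, 5, 7, 853]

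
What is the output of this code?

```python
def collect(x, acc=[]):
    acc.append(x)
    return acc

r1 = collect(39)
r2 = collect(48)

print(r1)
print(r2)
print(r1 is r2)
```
[39, 48]
[39, 48]
True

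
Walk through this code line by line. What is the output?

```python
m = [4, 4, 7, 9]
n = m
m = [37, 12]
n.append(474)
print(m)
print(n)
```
[37, 12]
[4, 4, 7, 9, 474]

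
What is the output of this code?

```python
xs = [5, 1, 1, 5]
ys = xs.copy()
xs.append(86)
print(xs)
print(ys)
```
[5, 1, 1, 5, 86]
[5, 1, 1, 5]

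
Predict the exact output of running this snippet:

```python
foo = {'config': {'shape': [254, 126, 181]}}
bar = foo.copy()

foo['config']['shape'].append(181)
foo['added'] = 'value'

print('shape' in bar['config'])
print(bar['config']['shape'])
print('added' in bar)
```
True
[254, 126, 181, 181]
False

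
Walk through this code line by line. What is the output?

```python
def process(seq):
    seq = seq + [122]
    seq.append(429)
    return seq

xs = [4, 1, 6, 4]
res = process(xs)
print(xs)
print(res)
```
[4, 1, 6, 4]
[4, 1, 6, 4, 122, 429]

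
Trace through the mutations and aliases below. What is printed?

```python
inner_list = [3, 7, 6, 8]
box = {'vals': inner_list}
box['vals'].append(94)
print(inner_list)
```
[3, 7, 6, 8, 94]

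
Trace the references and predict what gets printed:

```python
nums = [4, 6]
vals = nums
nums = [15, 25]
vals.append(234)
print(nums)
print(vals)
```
[15, 25]
[4, 6, 234]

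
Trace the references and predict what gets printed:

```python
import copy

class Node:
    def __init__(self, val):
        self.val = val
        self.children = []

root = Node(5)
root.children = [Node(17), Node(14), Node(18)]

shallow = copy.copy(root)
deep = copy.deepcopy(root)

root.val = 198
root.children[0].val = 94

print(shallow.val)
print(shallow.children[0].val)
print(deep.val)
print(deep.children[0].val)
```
5
94
5
17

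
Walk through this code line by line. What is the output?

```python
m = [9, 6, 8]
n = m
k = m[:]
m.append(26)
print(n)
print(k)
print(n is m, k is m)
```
[9, 6, 8, 26]
[9, 6, 8]
True False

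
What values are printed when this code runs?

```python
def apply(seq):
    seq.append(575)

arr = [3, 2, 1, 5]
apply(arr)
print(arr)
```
[3, 2, 1, 5, 575]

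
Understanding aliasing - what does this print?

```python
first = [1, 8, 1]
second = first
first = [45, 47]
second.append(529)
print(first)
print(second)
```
[45, 47]
[1, 8, 1, 529]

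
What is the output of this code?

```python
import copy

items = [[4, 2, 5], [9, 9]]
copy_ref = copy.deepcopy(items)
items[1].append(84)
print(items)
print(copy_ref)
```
[[4, 2, 5], [9, 9, 84]]
[[4, 2, 5], [9, 9]]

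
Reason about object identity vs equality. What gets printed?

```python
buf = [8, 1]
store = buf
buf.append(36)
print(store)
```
[8, 1, 36]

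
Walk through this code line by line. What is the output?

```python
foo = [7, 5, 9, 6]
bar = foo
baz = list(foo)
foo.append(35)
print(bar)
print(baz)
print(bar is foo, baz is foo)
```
[7, 5, 9, 6, 35]
[7, 5, 9, 6]
True False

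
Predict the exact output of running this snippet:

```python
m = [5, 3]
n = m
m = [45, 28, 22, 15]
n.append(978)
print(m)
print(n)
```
[45, 28, 22, 15]
[5, 3, 978]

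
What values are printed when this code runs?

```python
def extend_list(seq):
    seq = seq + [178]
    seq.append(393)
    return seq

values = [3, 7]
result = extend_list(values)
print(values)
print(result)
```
[3, 7]
[3, 7, 178, 393]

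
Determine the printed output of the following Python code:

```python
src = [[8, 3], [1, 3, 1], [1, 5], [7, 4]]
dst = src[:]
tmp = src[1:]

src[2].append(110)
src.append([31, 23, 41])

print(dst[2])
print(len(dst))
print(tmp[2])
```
[1, 5, 110]
4
[7, 4]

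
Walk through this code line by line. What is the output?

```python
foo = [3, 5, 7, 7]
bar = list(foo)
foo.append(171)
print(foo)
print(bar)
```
[3, 5, 7, 7, 171]
[3, 5, 7, 7]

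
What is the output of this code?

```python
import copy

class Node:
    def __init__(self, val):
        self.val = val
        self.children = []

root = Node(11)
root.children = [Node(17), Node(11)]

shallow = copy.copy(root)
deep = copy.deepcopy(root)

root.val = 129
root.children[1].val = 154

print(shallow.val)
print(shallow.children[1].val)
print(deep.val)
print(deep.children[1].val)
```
11
154
11
11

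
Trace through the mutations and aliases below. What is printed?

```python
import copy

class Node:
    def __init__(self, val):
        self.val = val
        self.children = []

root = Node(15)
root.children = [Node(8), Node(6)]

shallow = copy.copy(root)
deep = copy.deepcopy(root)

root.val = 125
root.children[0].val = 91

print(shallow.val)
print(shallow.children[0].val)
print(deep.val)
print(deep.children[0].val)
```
15
91
15
8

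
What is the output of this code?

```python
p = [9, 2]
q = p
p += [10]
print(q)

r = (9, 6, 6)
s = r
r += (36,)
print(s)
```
[9, 2, 10]
(9, 6, 6)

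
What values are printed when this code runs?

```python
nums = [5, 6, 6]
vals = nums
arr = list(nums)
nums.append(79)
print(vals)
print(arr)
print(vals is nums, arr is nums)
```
[5, 6, 6, 79]
[5, 6, 6]
True False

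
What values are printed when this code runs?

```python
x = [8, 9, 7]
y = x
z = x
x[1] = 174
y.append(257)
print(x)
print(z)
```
[8, 174, 7, 257]
[8, 174, 7, 257]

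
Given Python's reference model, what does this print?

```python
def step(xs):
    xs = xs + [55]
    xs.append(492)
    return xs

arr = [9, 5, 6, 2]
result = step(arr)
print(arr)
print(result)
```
[9, 5, 6, 2]
[9, 5, 6, 2, 55, 492]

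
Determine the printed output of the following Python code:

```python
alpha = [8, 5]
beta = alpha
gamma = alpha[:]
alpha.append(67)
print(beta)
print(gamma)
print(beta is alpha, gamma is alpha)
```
[8, 5, 67]
[8, 5]
True False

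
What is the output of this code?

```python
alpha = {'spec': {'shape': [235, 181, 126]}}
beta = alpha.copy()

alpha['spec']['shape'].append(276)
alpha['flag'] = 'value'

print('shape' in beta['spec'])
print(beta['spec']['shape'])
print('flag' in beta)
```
True
[235, 181, 126, 276]
False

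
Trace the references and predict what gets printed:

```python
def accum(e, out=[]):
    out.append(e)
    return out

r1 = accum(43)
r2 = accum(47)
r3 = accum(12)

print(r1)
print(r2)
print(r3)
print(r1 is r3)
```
[43, 47, 12]
[43, 47, 12]
[43, 47, 12]
True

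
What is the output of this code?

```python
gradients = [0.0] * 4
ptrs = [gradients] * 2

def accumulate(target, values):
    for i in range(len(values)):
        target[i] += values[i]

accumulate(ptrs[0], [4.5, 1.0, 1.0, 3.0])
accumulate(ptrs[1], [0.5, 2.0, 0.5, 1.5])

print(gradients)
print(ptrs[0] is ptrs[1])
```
[5.0, 3.0, 1.5, 4.5]
True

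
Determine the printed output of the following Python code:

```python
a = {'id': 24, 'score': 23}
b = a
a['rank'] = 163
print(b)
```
{'id': 24, 'score': 23, 'rank': 163}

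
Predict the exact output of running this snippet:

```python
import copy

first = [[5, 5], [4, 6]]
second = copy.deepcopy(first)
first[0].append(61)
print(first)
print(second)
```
[[5, 5, 61], [4, 6]]
[[5, 5], [4, 6]]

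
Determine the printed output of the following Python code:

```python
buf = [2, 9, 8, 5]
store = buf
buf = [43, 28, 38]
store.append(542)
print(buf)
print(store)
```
[43, 28, 38]
[2, 9, 8, 5, 542]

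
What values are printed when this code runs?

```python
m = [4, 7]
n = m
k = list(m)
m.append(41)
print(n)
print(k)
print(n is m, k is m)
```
[4, 7, 41]
[4, 7]
True False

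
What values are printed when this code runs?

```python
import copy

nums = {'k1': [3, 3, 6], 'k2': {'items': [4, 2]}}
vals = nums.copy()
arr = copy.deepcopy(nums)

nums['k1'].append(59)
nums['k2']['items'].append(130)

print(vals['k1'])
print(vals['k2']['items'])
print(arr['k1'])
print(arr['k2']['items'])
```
[3, 3, 6, 59]
[4, 2, 130]
[3, 3, 6]
[4, 2]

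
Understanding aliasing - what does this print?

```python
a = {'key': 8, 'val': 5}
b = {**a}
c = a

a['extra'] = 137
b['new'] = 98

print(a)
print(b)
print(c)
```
{'key': 8, 'val': 5, 'extra': 137}
{'key': 8, 'val': 5, 'new': 98}
{'key': 8, 'val': 5, 'extra': 137}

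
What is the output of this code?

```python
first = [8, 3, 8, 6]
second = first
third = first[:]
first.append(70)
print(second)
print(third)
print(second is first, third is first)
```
[8, 3, 8, 6, 70]
[8, 3, 8, 6]
True False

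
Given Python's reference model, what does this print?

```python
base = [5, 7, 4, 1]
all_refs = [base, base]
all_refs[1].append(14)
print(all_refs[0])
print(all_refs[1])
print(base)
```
[5, 7, 4, 1, 14]
[5, 7, 4, 1, 14]
[5, 7, 4, 1, 14]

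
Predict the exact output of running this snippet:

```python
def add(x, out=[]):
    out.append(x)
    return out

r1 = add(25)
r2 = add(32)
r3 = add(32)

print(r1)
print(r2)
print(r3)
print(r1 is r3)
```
[25, 32, 32]
[25, 32, 32]
[25, 32, 32]
True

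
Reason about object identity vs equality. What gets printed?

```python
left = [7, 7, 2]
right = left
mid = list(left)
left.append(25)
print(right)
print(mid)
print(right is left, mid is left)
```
[7, 7, 2, 25]
[7, 7, 2]
True False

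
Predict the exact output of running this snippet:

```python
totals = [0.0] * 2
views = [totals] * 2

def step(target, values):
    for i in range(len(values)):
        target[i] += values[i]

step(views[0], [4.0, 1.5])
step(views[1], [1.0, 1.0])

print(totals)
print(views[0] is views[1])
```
[5.0, 2.5]
True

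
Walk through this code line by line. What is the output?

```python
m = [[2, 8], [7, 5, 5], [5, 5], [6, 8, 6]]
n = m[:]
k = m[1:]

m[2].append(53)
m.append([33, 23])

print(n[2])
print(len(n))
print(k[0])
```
[5, 5, 53]
4
[7, 5, 5]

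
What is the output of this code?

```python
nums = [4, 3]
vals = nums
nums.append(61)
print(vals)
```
[4, 3, 61]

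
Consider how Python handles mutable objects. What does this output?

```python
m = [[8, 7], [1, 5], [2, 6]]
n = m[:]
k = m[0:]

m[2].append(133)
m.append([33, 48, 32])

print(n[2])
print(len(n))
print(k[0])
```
[2, 6, 133]
3
[8, 7]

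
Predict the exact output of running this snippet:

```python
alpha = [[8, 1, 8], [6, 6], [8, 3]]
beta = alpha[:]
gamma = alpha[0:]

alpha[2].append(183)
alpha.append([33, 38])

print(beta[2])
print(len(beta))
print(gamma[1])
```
[8, 3, 183]
3
[6, 6]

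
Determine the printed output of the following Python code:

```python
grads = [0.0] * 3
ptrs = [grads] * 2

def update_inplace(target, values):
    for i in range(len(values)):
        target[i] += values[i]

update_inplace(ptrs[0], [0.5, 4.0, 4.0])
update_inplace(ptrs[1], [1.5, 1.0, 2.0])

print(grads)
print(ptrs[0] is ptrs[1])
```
[2.0, 5.0, 6.0]
True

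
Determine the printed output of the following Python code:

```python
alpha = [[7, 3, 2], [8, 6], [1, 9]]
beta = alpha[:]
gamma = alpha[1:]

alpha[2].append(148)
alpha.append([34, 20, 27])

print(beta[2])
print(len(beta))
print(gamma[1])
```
[1, 9, 148]
3
[1, 9, 148]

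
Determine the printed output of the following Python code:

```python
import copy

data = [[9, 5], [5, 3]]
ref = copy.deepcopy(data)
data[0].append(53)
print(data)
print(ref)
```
[[9, 5, 53], [5, 3]]
[[9, 5], [5, 3]]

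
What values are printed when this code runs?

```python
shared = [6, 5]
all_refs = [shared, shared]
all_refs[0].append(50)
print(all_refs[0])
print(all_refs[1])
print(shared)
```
[6, 5, 50]
[6, 5, 50]
[6, 5, 50]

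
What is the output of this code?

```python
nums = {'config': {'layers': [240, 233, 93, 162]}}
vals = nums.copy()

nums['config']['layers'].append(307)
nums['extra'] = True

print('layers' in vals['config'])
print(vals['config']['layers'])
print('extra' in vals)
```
True
[240, 233, 93, 162, 307]
False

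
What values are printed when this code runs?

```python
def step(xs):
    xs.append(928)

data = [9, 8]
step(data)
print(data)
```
[9, 8, 928]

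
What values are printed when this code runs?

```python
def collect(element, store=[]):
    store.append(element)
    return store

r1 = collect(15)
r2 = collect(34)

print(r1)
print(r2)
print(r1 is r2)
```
[15, 34]
[15, 34]
True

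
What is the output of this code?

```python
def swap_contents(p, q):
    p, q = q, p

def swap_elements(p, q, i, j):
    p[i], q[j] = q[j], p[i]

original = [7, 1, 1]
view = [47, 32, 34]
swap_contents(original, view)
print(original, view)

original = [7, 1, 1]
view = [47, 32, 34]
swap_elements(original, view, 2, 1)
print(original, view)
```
[7, 1, 1] [47, 32, 34]
[7, 1, 32] [47, 1, 34]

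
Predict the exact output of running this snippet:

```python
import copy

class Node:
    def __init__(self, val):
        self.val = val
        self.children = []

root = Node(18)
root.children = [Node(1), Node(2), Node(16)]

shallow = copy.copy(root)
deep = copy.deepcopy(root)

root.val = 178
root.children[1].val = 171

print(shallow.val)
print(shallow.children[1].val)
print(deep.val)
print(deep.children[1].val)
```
18
171
18
2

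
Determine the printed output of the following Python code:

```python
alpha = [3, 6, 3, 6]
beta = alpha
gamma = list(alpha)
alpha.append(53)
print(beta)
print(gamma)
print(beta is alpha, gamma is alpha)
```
[3, 6, 3, 6, 53]
[3, 6, 3, 6]
True False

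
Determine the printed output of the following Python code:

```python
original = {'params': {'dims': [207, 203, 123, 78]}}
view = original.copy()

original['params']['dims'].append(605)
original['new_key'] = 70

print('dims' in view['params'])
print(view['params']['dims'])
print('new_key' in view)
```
True
[207, 203, 123, 78, 605]
False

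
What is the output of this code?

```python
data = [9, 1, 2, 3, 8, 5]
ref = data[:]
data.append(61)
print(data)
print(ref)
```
[9, 1, 2, 3, 8, 5, 61]
[9, 1, 2, 3, 8, 5]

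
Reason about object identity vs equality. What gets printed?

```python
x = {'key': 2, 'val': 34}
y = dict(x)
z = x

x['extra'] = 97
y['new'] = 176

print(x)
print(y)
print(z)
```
{'key': 2, 'val': 34, 'extra': 97}
{'key': 2, 'val': 34, 'new': 176}
{'key': 2, 'val': 34, 'extra': 97}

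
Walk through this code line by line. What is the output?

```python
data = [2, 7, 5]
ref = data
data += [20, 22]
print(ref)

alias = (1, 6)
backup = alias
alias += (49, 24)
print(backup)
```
[2, 7, 5, 20, 22]
(1, 6)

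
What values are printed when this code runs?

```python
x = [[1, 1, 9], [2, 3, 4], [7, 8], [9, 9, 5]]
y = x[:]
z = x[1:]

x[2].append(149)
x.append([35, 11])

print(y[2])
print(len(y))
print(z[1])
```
[7, 8, 149]
4
[7, 8, 149]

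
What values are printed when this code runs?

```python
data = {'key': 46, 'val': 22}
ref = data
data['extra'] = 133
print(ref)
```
{'key': 46, 'val': 22, 'extra': 133}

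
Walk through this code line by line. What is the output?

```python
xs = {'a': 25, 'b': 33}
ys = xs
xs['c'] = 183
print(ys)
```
{'a': 25, 'b': 33, 'c': 183}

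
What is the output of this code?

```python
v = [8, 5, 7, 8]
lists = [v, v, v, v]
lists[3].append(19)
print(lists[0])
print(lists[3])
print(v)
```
[8, 5, 7, 8, 19]
[8, 5, 7, 8, 19]
[8, 5, 7, 8, 19]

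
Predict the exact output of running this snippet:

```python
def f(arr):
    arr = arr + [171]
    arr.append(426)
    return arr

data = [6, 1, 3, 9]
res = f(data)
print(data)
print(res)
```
[6, 1, 3, 9]
[6, 1, 3, 9, 171, 426]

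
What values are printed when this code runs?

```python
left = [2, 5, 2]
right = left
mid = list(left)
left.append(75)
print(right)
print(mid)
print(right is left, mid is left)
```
[2, 5, 2, 75]
[2, 5, 2]
True False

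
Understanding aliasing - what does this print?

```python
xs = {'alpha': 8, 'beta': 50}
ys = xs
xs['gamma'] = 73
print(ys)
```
{'alpha': 8, 'beta': 50, 'gamma': 73}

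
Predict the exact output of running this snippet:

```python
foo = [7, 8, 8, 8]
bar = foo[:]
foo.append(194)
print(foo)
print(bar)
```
[7, 8, 8, 8, 194]
[7, 8, 8, 8]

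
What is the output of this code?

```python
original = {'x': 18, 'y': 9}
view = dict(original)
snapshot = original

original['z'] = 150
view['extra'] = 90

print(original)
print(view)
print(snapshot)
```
{'x': 18, 'y': 9, 'z': 150}
{'x': 18, 'y': 9, 'extra': 90}
{'x': 18, 'y': 9, 'z': 150}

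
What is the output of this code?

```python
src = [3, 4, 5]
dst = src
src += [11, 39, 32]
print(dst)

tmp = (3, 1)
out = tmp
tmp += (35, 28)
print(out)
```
[3, 4, 5, 11, 39, 32]
(3, 1)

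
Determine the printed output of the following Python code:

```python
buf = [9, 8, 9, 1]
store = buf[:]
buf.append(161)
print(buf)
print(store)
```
[9, 8, 9, 1, 161]
[9, 8, 9, 1]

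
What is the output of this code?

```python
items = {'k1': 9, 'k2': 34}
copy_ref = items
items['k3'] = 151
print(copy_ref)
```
{'k1': 9, 'k2': 34, 'k3': 151}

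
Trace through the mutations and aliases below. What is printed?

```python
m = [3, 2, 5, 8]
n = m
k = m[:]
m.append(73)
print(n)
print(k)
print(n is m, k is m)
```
[3, 2, 5, 8, 73]
[3, 2, 5, 8]
True False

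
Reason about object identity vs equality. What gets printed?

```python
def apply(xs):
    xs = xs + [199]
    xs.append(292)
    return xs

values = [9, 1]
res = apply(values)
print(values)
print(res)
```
[9, 1]
[9, 1, 199, 292]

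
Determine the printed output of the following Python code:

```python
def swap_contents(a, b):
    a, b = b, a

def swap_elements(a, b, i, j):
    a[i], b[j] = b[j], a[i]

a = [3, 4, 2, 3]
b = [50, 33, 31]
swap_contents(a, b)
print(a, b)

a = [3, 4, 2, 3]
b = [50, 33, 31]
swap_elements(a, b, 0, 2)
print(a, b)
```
[3, 4, 2, 3] [50, 33, 31]
[31, 4, 2, 3] [50, 33, 3]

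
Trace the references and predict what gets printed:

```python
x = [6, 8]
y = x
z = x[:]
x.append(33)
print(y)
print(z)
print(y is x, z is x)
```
[6, 8, 33]
[6, 8]
True False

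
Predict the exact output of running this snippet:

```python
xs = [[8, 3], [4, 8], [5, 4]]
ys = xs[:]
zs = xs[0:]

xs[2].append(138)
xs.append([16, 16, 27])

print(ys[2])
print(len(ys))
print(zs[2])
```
[5, 4, 138]
3
[5, 4, 138]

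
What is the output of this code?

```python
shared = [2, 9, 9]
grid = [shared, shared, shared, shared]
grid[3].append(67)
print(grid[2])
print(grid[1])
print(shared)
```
[2, 9, 9, 67]
[2, 9, 9, 67]
[2, 9, 9, 67]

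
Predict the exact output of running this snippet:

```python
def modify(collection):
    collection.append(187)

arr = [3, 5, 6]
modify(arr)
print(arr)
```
[3, 5, 6, 187]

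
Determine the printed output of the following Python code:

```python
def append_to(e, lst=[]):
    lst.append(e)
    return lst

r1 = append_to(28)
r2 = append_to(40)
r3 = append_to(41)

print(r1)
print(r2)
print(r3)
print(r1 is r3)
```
[28, 40, 41]
[28, 40, 41]
[28, 40, 41]
True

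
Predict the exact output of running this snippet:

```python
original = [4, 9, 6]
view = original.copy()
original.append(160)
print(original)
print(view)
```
[4, 9, 6, 160]
[4, 9, 6]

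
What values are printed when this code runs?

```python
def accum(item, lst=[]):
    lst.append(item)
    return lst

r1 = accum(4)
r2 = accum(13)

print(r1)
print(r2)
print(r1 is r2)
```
[4, 13]
[4, 13]
True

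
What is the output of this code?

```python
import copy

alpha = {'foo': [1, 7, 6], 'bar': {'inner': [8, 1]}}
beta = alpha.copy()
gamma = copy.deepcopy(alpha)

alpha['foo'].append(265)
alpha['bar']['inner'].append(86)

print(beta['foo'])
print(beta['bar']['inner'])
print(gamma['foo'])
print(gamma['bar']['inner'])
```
[1, 7, 6, 265]
[8, 1, 86]
[1, 7, 6]
[8, 1]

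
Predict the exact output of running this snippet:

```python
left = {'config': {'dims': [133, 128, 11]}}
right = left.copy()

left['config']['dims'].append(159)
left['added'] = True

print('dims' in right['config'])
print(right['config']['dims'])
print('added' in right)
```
True
[133, 128, 11, 159]
False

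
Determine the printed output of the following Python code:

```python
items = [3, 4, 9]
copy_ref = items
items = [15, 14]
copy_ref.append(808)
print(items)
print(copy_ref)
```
[15, 14]
[3, 4, 9, 808]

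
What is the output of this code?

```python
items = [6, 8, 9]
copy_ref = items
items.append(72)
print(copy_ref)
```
[6, 8, 9, 72]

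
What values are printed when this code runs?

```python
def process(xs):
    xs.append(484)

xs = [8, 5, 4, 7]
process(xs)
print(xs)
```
[8, 5, 4, 7, 484]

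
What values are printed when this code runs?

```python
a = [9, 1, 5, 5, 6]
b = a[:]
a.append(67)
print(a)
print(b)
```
[9, 1, 5, 5, 6, 67]
[9, 1, 5, 5, 6]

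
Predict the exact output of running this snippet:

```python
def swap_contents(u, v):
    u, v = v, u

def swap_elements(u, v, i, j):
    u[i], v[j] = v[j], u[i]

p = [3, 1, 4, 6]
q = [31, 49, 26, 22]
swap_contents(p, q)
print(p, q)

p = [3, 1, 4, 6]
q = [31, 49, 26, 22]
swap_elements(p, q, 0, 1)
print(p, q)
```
[3, 1, 4, 6] [31, 49, 26, 22]
[49, 1, 4, 6] [31, 3, 26, 22]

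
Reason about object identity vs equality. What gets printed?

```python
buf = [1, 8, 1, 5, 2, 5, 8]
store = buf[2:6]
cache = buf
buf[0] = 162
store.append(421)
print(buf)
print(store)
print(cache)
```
[162, 8, 1, 5, 2, 5, 8]
[1, 5, 2, 5, 421]
[162, 8, 1, 5, 2, 5, 8]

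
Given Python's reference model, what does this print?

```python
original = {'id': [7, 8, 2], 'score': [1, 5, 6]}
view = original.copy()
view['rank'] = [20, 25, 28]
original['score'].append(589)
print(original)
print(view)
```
{'id': [7, 8, 2], 'score': [1, 5, 6, 589]}
{'id': [7, 8, 2], 'score': [1, 5, 6, 589], 'rank': [20, 25, 28]}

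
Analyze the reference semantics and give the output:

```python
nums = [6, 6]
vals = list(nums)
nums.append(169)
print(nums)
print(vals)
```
[6, 6, 169]
[6, 6]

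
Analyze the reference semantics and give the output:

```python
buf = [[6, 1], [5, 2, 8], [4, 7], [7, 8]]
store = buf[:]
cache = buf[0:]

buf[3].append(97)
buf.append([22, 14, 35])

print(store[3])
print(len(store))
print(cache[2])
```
[7, 8, 97]
4
[4, 7]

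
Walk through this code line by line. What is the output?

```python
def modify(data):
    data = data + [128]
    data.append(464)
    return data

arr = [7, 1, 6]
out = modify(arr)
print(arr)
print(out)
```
[7, 1, 6]
[7, 1, 6, 128, 464]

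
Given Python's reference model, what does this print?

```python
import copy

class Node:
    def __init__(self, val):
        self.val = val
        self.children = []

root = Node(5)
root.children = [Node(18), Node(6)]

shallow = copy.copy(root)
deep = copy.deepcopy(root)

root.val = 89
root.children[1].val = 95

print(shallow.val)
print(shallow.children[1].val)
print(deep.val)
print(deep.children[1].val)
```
5
95
5
6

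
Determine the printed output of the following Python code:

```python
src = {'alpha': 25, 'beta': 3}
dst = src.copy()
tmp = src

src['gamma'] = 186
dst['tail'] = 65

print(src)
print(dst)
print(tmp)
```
{'alpha': 25, 'beta': 3, 'gamma': 186}
{'alpha': 25, 'beta': 3, 'tail': 65}
{'alpha': 25, 'beta': 3, 'gamma': 186}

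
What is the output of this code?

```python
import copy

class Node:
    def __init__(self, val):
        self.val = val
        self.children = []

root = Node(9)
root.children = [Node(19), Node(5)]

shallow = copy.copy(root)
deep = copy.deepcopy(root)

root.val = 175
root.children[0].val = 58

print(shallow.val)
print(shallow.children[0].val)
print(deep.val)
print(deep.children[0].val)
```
9
58
9
19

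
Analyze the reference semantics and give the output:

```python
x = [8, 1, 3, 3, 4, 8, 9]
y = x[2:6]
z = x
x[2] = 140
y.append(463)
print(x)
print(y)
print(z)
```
[8, 1, 140, 3, 4, 8, 9]
[3, 3, 4, 8, 463]
[8, 1, 140, 3, 4, 8, 9]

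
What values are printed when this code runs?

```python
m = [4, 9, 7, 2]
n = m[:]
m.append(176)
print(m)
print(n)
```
[4, 9, 7, 2, 176]
[4, 9, 7, 2]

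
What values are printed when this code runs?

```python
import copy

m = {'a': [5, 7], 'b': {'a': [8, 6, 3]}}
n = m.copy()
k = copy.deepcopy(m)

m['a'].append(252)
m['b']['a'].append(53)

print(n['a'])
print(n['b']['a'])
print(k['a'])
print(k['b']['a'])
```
[5, 7, 252]
[8, 6, 3, 53]
[5, 7]
[8, 6, 3]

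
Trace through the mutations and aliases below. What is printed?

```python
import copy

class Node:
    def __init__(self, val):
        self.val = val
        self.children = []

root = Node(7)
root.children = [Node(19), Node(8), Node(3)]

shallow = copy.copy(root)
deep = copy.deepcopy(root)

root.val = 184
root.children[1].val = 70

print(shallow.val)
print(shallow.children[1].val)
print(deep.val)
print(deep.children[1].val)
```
7
70
7
8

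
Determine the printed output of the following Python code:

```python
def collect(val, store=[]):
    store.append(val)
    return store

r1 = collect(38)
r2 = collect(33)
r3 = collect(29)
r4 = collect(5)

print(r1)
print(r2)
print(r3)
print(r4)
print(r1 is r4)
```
[38, 33, 29, 5]
[38, 33, 29, 5]
[38, 33, 29, 5]
[38, 33, 29, 5]
True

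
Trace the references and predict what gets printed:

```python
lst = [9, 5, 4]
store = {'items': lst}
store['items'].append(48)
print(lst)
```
[9, 5, 4, 48]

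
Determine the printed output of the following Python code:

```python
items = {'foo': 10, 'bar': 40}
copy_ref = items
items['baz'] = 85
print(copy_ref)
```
{'foo': 10, 'bar': 40, 'baz': 85}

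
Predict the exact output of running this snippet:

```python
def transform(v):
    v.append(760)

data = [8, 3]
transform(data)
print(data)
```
[8, 3, 760]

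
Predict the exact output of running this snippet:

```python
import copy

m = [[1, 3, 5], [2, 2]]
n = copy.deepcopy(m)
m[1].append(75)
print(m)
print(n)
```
[[1, 3, 5], [2, 2, 75]]
[[1, 3, 5], [2, 2]]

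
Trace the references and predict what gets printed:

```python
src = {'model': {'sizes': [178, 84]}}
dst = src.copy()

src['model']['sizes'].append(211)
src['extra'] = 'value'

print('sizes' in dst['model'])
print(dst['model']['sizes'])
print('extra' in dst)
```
True
[178, 84, 211]
False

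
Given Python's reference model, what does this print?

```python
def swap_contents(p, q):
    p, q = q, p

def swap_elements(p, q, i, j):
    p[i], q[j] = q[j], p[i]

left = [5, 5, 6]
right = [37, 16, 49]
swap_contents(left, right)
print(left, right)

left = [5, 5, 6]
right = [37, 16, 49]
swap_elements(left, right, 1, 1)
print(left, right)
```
[5, 5, 6] [37, 16, 49]
[5, 16, 6] [37, 5, 49]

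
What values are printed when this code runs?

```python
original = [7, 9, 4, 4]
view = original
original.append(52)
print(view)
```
[7, 9, 4, 4, 52]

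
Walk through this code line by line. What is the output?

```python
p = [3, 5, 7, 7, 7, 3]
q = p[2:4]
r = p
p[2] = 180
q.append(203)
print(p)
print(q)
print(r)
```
[3, 5, 180, 7, 7, 3]
[7, 7, 203]
[3, 5, 180, 7, 7, 3]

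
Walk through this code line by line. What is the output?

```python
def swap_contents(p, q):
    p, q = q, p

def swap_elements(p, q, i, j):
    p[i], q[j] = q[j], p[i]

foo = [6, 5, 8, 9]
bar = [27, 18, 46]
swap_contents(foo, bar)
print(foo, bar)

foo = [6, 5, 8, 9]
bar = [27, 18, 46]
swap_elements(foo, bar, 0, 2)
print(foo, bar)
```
[6, 5, 8, 9] [27, 18, 46]
[46, 5, 8, 9] [27, 18, 6]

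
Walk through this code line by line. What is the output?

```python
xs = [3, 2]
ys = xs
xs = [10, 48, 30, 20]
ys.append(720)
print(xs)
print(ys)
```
[10, 48, 30, 20]
[3, 2, 720]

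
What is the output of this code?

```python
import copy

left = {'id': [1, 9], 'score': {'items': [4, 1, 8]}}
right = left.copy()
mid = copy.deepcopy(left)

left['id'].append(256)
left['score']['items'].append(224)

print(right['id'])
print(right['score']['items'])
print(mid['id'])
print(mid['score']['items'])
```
[1, 9, 256]
[4, 1, 8, 224]
[1, 9]
[4, 1, 8]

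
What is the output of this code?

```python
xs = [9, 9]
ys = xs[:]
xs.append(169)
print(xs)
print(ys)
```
[9, 9, 169]
[9, 9]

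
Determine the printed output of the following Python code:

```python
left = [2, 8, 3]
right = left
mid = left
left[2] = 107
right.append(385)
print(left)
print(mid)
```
[2, 8, 107, 385]
[2, 8, 107, 385]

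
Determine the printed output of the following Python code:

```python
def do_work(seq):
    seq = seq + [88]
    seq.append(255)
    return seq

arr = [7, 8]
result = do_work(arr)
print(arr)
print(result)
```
[7, 8]
[7, 8, 88, 255]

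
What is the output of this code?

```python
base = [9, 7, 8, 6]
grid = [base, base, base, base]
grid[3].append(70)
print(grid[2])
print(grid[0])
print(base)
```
[9, 7, 8, 6, 70]
[9, 7, 8, 6, 70]
[9, 7, 8, 6, 70]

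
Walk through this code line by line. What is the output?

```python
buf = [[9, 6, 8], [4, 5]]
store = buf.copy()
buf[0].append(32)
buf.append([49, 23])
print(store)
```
[[9, 6, 8, 32], [4, 5]]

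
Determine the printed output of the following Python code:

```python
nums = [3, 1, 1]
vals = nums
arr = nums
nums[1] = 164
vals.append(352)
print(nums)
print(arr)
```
[3, 164, 1, 352]
[3, 164, 1, 352]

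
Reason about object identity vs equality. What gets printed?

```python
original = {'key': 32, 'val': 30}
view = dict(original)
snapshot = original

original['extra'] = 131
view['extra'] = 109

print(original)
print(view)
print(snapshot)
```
{'key': 32, 'val': 30, 'extra': 131}
{'key': 32, 'val': 30, 'extra': 109}
{'key': 32, 'val': 30, 'extra': 131}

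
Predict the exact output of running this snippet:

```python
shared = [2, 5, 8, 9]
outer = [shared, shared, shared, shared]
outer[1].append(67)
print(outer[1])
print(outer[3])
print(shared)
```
[2, 5, 8, 9, 67]
[2, 5, 8, 9, 67]
[2, 5, 8, 9, 67]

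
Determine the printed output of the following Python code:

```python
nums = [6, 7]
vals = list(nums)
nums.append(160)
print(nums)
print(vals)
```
[6, 7, 160]
[6, 7]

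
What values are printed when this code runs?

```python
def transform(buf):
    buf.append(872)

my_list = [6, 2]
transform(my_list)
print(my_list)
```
[6, 2, 872]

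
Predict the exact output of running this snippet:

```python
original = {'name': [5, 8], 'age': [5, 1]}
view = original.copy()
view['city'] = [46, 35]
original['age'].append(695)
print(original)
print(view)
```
{'name': [5, 8], 'age': [5, 1, 695]}
{'name': [5, 8], 'age': [5, 1, 695], 'city': [46, 35]}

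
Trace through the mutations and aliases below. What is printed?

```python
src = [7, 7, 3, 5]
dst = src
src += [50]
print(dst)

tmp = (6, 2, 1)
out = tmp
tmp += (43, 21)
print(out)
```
[7, 7, 3, 5, 50]
(6, 2, 1)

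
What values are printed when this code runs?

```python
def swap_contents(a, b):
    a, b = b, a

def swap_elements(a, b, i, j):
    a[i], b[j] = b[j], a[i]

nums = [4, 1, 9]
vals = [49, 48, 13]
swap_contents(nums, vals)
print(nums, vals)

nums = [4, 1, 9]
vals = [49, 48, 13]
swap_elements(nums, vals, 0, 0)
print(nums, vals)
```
[4, 1, 9] [49, 48, 13]
[49, 1, 9] [4, 48, 13]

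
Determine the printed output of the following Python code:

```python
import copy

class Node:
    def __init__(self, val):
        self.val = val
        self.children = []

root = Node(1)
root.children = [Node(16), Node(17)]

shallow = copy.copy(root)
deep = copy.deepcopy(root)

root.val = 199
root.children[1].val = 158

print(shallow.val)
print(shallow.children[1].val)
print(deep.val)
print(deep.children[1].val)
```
1
158
1
17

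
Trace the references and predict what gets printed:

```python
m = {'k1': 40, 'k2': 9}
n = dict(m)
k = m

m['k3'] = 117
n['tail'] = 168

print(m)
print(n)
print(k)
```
{'k1': 40, 'k2': 9, 'k3': 117}
{'k1': 40, 'k2': 9, 'tail': 168}
{'k1': 40, 'k2': 9, 'k3': 117}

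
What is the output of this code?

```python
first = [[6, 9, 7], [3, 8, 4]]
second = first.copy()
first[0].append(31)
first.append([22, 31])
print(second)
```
[[6, 9, 7, 31], [3, 8, 4]]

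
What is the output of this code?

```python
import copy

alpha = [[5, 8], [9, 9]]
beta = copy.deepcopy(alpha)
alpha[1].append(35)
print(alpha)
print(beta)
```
[[5, 8], [9, 9, 35]]
[[5, 8], [9, 9]]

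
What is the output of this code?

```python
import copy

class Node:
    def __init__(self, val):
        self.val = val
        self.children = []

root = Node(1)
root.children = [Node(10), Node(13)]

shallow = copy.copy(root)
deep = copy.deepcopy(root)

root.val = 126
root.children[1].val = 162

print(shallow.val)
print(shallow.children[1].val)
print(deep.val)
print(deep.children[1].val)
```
1
162
1
13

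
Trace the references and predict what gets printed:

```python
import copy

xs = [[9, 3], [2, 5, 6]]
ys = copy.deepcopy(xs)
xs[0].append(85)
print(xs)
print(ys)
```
[[9, 3, 85], [2, 5, 6]]
[[9, 3], [2, 5, 6]]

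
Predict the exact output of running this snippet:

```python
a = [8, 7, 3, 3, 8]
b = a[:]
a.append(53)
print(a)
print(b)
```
[8, 7, 3, 3, 8, 53]
[8, 7, 3, 3, 8]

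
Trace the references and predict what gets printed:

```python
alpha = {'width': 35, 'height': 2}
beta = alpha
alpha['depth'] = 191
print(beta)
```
{'width': 35, 'height': 2, 'depth': 191}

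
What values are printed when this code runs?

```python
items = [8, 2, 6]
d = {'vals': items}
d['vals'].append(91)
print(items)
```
[8, 2, 6, 91]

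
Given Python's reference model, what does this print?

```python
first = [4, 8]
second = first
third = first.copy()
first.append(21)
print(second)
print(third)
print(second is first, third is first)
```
[4, 8, 21]
[4, 8]
True False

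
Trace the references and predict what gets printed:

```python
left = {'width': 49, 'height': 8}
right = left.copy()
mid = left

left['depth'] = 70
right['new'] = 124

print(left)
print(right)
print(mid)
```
{'width': 49, 'height': 8, 'depth': 70}
{'width': 49, 'height': 8, 'new': 124}
{'width': 49, 'height': 8, 'depth': 70}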